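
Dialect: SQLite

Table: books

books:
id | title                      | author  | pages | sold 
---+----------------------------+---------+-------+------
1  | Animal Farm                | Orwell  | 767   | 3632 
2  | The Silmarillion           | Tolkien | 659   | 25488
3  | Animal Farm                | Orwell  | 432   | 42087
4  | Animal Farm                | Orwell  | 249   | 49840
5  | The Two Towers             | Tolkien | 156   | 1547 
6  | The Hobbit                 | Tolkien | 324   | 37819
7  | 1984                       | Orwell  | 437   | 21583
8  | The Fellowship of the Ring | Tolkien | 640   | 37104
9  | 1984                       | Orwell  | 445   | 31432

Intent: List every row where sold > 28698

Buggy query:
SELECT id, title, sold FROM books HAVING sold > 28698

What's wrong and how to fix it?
Bug: HAVING filters the output of aggregation, but this query has no GROUP BY and no aggregate functions, so SQLite rejects it (HAVING clause on a non-aggregate query); the condition here is per row

Fix: Replace HAVING with WHERE since the condition applies to individual rows

Corrected query:
SELECT id, title, sold FROM books WHERE sold > 28698

Result:
id | title                      | sold 
---+----------------------------+------
3  | Animal Farm                | 42087
4  | Animal Farm                | 49840
6  | The Hobbit                 | 37819
8  | The Fellowship of the Ring | 37104
9  | 1984                       | 31432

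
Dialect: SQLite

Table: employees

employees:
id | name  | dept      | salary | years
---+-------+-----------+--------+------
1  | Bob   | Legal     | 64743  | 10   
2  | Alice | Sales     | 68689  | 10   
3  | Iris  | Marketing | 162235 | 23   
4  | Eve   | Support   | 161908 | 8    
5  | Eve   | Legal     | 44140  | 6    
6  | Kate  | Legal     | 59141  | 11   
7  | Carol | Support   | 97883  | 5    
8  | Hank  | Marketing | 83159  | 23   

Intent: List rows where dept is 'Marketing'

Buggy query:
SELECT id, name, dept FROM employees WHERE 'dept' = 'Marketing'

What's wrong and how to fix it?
Bug: 'dept' in single quotes is a string literal, not the column; the comparison is literal-vs-literal and never true

Fix: Reference the column as dept without single quotes

Corrected query:
SELECT id, name, dept FROM employees WHERE dept = 'Marketing'

Result:
id | name | dept     
---+------+----------
3  | Iris | Marketing
8  | Hank | Marketing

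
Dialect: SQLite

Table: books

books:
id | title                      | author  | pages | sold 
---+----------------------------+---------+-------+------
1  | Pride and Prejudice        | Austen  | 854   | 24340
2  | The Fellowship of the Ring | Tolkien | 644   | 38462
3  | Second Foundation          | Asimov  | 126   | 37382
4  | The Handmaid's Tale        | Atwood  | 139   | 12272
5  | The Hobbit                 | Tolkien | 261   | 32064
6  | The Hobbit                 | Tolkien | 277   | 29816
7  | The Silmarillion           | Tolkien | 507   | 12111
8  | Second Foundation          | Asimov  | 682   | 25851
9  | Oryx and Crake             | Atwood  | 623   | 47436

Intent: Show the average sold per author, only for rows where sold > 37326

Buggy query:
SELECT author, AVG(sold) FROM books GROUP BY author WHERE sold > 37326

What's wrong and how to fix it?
Bug: WHERE cannot follow GROUP BY

Fix: Place WHERE between FROM and GROUP BY

Corrected query:
SELECT author, AVG(sold) FROM books WHERE sold > 37326 GROUP BY author

Result:
author  | AVG(sold)
--------+----------
Asimov  | 37382    
Atwood  | 47436    
Tolkien | 38462    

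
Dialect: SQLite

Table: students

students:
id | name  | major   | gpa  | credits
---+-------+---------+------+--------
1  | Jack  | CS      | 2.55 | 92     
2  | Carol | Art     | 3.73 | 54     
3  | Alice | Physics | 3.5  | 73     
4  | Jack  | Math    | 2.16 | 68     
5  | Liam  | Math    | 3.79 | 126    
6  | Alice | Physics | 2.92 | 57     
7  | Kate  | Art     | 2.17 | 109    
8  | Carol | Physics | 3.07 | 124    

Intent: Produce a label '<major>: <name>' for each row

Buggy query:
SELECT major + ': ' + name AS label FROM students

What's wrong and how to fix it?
Bug: '+' is numeric addition; on text columns SQLite converts them to 0 instead of concatenating

Fix: Replace + with || to concatenate text

Corrected query:
SELECT major || ': ' || name AS label FROM students

Result:
label         
--------------
CS: Jack      
Art: Carol    
Physics: Alice
Math: Jack    
Math: Liam    
Physics: Alice
Art: Kate     
Physics: Carol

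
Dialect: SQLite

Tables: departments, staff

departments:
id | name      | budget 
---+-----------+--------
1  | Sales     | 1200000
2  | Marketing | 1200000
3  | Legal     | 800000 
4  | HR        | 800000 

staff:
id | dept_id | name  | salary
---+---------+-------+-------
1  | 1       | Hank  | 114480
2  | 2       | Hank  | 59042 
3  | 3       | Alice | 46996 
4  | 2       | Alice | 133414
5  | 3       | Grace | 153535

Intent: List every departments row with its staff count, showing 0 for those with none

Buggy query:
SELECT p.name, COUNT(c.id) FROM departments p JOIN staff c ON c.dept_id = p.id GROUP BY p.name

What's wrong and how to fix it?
Bug: An inner join excludes parents with zero children

Fix: Switch to LEFT JOIN to retain unmatched parent rows

Corrected query:
SELECT p.name, COUNT(c.id) FROM departments p LEFT JOIN staff c ON c.dept_id = p.id GROUP BY p.name

Result:
name      | COUNT(c.id)
----------+------------
HR        | 0          
Legal     | 2          
Marketing | 2          
Sales     | 1          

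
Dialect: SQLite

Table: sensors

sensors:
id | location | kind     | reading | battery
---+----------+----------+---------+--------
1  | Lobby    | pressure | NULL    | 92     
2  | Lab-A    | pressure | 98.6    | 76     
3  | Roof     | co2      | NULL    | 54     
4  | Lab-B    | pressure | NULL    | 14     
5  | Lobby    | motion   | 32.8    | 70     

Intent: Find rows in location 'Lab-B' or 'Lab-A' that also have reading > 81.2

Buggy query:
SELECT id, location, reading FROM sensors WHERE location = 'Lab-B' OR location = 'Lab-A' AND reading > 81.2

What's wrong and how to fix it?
Bug: AND binds tighter than OR, so this parses as location = 'Lab-B' OR (location = 'Lab-A' AND reading > 81.2)

Fix: Group the OR with parentheses (or use IN), then AND the threshold

Corrected query:
SELECT id, location, reading FROM sensors WHERE (location = 'Lab-B' OR location = 'Lab-A') AND reading > 81.2

Result:
id | location | reading
---+----------+--------
2  | Lab-A    | 98.6   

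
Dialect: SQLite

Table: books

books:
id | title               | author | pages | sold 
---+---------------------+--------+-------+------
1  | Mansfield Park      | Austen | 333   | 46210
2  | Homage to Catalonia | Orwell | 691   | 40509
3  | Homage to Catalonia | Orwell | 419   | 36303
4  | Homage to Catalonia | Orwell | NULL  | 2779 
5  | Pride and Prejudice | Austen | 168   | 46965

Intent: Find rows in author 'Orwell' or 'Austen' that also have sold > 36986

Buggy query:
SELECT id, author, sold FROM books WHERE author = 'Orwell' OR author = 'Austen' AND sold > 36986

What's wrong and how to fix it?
Bug: AND binds tighter than OR, so this parses as author = 'Orwell' OR (author = 'Austen' AND sold > 36986)

Fix: Add parentheses around the OR so the AND applies to both alternatives

Corrected query:
SELECT id, author, sold FROM books WHERE (author = 'Orwell' OR author = 'Austen') AND sold > 36986

Result:
id | author | sold 
---+--------+------
1  | Austen | 46210
2  | Orwell | 40509
5  | Austen | 46965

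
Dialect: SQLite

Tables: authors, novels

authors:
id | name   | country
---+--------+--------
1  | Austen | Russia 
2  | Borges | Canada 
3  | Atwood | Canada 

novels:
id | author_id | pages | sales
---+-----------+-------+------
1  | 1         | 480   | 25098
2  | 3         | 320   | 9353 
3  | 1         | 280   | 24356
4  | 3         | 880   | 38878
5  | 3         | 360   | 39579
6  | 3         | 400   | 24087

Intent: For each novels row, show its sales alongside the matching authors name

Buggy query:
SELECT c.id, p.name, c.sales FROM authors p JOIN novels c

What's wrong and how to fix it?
Bug: Missing join condition: each novels row is matched to all authors rows instead of just its own

Fix: Add ON c.author_id = p.id to the JOIN

Corrected query:
SELECT c.id, p.name, c.sales FROM authors p JOIN novels c ON c.author_id = p.id

Result:
id | name   | sales
---+--------+------
1  | Austen | 25098
2  | Atwood | 9353 
3  | Austen | 24356
4  | Atwood | 38878
5  | Atwood | 39579
6  | Atwood | 24087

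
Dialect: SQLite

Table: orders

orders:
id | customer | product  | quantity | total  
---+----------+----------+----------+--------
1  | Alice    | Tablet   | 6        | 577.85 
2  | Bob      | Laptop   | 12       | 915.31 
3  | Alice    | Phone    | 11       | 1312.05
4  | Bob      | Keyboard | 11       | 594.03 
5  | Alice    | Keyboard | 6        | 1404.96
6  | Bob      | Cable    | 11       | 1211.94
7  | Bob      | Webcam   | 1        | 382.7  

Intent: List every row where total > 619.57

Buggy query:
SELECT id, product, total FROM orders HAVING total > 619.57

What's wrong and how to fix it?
Bug: HAVING filters the output of aggregation, but this query has no GROUP BY and no aggregate functions, so SQLite rejects it (HAVING clause on a non-aggregate query); the condition here is per row

Fix: Replace HAVING with WHERE since the condition applies to individual rows

Corrected query:
SELECT id, product, total FROM orders WHERE total > 619.57

Result:
id | product  | total  
---+----------+--------
2  | Laptop   | 915.31 
3  | Phone    | 1312.05
5  | Keyboard | 1404.96
6  | Cable    | 1211.94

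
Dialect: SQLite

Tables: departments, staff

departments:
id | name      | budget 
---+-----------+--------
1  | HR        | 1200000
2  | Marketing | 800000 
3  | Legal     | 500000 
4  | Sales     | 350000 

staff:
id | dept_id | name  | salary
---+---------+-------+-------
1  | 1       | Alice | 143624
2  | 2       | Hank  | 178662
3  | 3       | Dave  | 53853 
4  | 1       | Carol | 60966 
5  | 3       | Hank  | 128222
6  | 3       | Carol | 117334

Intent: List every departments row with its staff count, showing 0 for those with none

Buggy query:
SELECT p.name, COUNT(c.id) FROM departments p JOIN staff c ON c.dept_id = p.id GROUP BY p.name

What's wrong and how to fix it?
Bug: An inner join excludes parents with zero children

Fix: Switch to LEFT JOIN to retain unmatched parent rows

Corrected query:
SELECT p.name, COUNT(c.id) FROM departments p LEFT JOIN staff c ON c.dept_id = p.id GROUP BY p.name

Result:
name      | COUNT(c.id)
----------+------------
HR        | 2          
Legal     | 3          
Marketing | 1          
Sales     | 0          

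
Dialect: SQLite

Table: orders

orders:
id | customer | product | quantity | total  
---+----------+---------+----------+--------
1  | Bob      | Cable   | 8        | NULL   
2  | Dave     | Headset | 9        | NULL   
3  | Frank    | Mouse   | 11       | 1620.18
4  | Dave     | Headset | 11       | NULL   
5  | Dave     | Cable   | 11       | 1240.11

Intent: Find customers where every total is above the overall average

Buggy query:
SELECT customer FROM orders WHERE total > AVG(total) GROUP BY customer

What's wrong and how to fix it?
Bug: WHERE evaluates per row before aggregation, so AVG() is unavailable

Fix: Use a subquery for AVG and a HAVING MIN(...) filter so the condition holds for every row in the group

Corrected query:
SELECT customer FROM orders GROUP BY customer HAVING MIN(total) > (SELECT AVG(total) FROM orders)

Result:
customer
--------
Frank   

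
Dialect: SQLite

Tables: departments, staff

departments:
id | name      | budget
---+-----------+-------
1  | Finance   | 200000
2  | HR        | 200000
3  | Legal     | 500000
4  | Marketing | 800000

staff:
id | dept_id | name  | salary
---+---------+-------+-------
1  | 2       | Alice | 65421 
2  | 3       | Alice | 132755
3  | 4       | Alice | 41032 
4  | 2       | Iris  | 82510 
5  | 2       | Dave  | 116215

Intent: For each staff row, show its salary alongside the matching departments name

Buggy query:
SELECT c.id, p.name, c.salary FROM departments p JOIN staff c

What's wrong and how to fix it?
Bug: Missing join condition: each staff row is matched to all departments rows instead of just its own

Fix: Add ON c.dept_id = p.id to the JOIN

Corrected query:
SELECT c.id, p.name, c.salary FROM departments p JOIN staff c ON c.dept_id = p.id

Result:
id | name      | salary
---+-----------+-------
1  | HR        | 65421 
2  | Legal     | 132755
3  | Marketing | 41032 
4  | HR        | 82510 
5  | HR        | 116215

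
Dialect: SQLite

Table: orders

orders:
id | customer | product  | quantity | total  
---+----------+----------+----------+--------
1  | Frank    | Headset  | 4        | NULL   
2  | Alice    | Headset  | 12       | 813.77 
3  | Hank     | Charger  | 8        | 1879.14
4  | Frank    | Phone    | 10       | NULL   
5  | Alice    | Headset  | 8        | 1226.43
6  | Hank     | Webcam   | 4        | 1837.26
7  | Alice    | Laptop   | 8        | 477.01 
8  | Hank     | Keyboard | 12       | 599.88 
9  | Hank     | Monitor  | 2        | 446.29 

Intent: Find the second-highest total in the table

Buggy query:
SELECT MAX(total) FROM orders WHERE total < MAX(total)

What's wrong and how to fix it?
Bug: MAX(total) on the right of the comparison is an aggregate-in-WHERE error

Fix: Compute the overall MAX in a subquery, then take MAX of rows below it

Corrected query:
SELECT MAX(total) FROM orders WHERE total < (SELECT MAX(total) FROM orders)

Result:
MAX(total)
----------
1837.26   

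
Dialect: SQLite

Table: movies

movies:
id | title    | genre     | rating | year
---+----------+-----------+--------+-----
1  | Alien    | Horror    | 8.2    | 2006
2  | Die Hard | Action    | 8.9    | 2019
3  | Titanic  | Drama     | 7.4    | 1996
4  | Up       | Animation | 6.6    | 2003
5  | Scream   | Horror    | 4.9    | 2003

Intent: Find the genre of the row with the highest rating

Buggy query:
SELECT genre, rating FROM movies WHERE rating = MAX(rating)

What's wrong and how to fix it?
Bug: MAX(rating) is an aggregate and cannot be used directly in WHERE

Fix: Wrap MAX in a scalar subquery so WHERE compares against a single value

Corrected query:
SELECT genre, rating FROM movies WHERE rating = (SELECT MAX(rating) FROM movies)

Result:
genre  | rating
-------+-------
Action | 8.9   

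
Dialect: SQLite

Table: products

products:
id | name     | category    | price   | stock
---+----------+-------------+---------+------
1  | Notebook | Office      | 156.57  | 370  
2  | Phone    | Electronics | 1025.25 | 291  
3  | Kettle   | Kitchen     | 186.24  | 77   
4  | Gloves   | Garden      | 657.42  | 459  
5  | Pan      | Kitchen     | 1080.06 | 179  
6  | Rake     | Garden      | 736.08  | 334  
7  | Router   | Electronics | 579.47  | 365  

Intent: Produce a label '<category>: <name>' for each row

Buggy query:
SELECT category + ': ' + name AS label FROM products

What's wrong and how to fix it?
Bug: SQLite uses || for string concatenation; + coerces text to numbers (yielding 0)

Fix: Replace + with || to concatenate text

Corrected query:
SELECT category || ': ' || name AS label FROM products

Result:
label              
-------------------
Office: Notebook   
Electronics: Phone 
Kitchen: Kettle    
Garden: Gloves     
Kitchen: Pan       
Garden: Rake       
Electronics: Router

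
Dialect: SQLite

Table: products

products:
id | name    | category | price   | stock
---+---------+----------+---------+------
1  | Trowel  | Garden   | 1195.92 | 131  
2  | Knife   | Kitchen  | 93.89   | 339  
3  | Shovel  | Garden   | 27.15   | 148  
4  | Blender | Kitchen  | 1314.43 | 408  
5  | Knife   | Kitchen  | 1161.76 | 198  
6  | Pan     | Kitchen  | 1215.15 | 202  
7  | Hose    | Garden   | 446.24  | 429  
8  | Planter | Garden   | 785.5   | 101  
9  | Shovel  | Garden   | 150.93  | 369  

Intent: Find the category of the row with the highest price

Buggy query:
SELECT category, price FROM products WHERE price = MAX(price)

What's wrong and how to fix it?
Bug: MAX(price) is an aggregate and cannot be used directly in WHERE

Fix: Wrap MAX in a scalar subquery so WHERE compares against a single value

Corrected query:
SELECT category, price FROM products WHERE price = (SELECT MAX(price) FROM products)

Result:
category | price  
---------+--------
Kitchen  | 1314.43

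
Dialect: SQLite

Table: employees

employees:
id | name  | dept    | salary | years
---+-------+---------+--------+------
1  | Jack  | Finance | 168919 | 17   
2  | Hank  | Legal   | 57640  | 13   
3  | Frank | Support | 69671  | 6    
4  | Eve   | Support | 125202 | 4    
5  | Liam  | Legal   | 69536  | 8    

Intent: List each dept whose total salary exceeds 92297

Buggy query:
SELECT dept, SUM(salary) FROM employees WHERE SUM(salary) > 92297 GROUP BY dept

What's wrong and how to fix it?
Bug: WHERE runs before GROUP BY, so aggregates aren't available there

Fix: Move the aggregate condition to a HAVING clause

Corrected query:
SELECT dept, SUM(salary) FROM employees GROUP BY dept HAVING SUM(salary) > 92297

Result:
dept    | SUM(salary)
--------+------------
Finance | 168919     
Legal   | 127176     
Support | 194873     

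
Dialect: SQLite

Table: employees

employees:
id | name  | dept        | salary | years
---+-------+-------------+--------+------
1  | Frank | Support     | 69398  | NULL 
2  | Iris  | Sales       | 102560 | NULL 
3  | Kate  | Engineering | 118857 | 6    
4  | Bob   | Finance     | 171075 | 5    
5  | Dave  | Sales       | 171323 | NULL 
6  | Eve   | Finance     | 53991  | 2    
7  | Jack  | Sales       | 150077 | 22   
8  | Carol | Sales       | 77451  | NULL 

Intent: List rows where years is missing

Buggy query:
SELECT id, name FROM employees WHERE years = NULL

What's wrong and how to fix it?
Bug: Comparing to NULL with '=' never matches; NULL = NULL is unknown, not true

Fix: Replace '= NULL' with 'IS NULL'

Corrected query:
SELECT id, name FROM employees WHERE years IS NULL

Result:
id | name 
---+------
1  | Frank
2  | Iris 
5  | Dave 
8  | Carol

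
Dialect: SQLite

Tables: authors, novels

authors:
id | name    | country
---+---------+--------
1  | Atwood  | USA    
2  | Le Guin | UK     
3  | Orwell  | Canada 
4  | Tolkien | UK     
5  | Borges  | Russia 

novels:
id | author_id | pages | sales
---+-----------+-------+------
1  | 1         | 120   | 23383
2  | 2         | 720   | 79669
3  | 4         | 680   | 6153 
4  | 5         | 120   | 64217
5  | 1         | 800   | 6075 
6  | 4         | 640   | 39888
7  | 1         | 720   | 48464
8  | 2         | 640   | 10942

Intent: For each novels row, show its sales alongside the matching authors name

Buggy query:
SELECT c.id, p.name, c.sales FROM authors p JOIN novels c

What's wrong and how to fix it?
Bug: Missing join condition: each novels row is matched to all authors rows instead of just its own

Fix: Add ON c.author_id = p.id to the JOIN

Corrected query:
SELECT c.id, p.name, c.sales FROM authors p JOIN novels c ON c.author_id = p.id

Result:
id | name    | sales
---+---------+------
1  | Atwood  | 23383
2  | Le Guin | 79669
3  | Tolkien | 6153 
4  | Borges  | 64217
5  | Atwood  | 6075 
6  | Tolkien | 39888
7  | Atwood  | 48464
8  | Le Guin | 10942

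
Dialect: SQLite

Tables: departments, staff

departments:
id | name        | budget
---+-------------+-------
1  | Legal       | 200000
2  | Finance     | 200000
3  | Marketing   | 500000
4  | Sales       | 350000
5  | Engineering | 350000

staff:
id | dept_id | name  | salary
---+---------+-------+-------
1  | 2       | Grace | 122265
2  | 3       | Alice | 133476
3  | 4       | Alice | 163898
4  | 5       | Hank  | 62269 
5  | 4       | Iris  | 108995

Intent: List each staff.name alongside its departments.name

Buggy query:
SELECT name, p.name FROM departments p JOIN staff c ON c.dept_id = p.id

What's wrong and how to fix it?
Bug: Both tables have a 'name' column; the unqualified reference is ambiguous

Fix: Prefix ambiguous columns with the table alias

Corrected query:
SELECT c.name, p.name FROM departments p JOIN staff c ON c.dept_id = p.id

Result:
name  | name       
------+------------
Grace | Finance    
Alice | Marketing  
Alice | Sales      
Hank  | Engineering
Iris  | Sales      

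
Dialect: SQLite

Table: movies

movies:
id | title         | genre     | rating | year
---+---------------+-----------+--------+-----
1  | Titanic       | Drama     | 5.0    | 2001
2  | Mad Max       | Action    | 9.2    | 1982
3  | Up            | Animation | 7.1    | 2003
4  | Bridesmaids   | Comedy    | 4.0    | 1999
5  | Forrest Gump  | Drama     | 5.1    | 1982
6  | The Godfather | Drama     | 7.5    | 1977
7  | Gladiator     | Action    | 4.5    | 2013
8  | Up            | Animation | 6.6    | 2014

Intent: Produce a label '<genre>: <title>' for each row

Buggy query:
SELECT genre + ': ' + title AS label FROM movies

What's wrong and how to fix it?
Bug: SQLite uses || for string concatenation; + coerces text to numbers (yielding 0)

Fix: Use the || operator for string concatenation

Corrected query:
SELECT genre || ': ' || title AS label FROM movies

Result:
label               
--------------------
Drama: Titanic      
Action: Mad Max     
Animation: Up       
Comedy: Bridesmaids 
Drama: Forrest Gump 
Drama: The Godfather
Action: Gladiator   
Animation: Up       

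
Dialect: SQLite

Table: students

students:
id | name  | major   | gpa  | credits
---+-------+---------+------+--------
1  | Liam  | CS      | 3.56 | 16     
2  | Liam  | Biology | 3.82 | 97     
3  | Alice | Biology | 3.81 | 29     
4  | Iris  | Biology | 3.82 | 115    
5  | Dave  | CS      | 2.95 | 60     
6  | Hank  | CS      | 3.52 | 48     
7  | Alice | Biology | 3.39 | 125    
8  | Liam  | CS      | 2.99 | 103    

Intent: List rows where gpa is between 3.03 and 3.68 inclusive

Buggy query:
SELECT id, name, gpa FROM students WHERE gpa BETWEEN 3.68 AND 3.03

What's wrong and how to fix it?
Bug: BETWEEN expects the lower bound first; with 3.68 AND 3.03 the range is empty

Fix: Write BETWEEN 3.03 AND 3.68

Corrected query:
SELECT id, name, gpa FROM students WHERE gpa BETWEEN 3.03 AND 3.68

Result:
id | name  | gpa 
---+-------+-----
1  | Liam  | 3.56
6  | Hank  | 3.52
7  | Alice | 3.39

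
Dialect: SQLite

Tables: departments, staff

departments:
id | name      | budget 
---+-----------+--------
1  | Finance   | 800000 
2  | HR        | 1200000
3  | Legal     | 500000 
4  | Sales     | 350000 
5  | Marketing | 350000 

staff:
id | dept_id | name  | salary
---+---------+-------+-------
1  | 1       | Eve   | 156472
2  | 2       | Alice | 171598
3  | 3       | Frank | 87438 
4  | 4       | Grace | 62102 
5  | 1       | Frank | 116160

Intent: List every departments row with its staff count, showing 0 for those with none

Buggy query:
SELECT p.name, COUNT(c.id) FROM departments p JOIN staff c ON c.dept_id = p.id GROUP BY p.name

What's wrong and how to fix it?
Bug: INNER JOIN drops departments rows that have no matching staff rows

Fix: Switch to LEFT JOIN to retain unmatched parent rows

Corrected query:
SELECT p.name, COUNT(c.id) FROM departments p LEFT JOIN staff c ON c.dept_id = p.id GROUP BY p.name

Result:
name      | COUNT(c.id)
----------+------------
Finance   | 2          
HR        | 1          
Legal     | 1          
Marketing | 0          
Sales     | 1          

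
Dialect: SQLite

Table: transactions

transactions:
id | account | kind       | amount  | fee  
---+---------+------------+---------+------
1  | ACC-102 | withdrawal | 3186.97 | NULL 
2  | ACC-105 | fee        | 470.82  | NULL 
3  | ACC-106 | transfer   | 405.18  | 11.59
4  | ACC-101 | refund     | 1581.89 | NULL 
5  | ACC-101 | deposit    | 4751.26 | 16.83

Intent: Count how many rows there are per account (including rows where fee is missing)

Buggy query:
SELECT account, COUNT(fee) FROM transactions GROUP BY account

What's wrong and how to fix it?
Bug: COUNT(fee) skips NULLs, so groups with missing fee are undercounted

Fix: Replace COUNT(fee) with COUNT(*)

Corrected query:
SELECT account, COUNT(*) FROM transactions GROUP BY account

Result:
account | COUNT(*)
--------+---------
ACC-101 | 2       
ACC-102 | 1       
ACC-105 | 1       
ACC-106 | 1       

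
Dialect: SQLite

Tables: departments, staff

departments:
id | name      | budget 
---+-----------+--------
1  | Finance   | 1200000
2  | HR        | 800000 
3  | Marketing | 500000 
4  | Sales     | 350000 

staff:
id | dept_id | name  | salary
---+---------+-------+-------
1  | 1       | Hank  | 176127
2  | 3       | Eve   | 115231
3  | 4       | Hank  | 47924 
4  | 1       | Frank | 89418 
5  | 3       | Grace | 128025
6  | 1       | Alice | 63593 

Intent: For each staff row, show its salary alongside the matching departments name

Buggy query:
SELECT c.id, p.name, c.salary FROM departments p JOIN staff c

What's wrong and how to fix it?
Bug: Missing join condition: each staff row is matched to all departments rows instead of just its own

Fix: Specify the join condition linking the foreign key to the parent id

Corrected query:
SELECT c.id, p.name, c.salary FROM departments p JOIN staff c ON c.dept_id = p.id

Result:
id | name      | salary
---+-----------+-------
1  | Finance   | 176127
2  | Marketing | 115231
3  | Sales     | 47924 
4  | Finance   | 89418 
5  | Marketing | 128025
6  | Finance   | 63593 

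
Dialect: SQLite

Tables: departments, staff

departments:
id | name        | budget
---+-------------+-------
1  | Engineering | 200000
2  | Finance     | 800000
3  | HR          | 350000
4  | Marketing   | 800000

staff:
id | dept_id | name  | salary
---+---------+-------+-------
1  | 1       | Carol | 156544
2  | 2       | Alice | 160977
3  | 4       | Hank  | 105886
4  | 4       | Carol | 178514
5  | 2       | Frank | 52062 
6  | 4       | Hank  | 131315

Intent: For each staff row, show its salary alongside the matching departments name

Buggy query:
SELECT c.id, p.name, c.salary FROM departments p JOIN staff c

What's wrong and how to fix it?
Bug: JOIN with no ON clause produces a cartesian product; every staff row pairs with every departments row

Fix: Specify the join condition linking the foreign key to the parent id

Corrected query:
SELECT c.id, p.name, c.salary FROM departments p JOIN staff c ON c.dept_id = p.id

Result:
id | name        | salary
---+-------------+-------
1  | Engineering | 156544
2  | Finance     | 160977
3  | Marketing   | 105886
4  | Marketing   | 178514
5  | Finance     | 52062 
6  | Marketing   | 131315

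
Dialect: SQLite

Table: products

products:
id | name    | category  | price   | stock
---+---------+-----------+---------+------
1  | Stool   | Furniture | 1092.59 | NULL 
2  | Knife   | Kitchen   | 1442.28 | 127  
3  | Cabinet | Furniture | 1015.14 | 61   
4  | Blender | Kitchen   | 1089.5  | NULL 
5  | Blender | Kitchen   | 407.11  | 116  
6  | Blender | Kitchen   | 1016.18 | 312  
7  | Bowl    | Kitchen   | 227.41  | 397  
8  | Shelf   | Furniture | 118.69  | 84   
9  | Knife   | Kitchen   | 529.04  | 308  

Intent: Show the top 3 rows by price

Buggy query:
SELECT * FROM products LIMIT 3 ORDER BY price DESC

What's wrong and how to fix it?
Bug: LIMIT must come after ORDER BY

Fix: Swap the clauses: ORDER BY first, then LIMIT

Corrected query:
SELECT * FROM products ORDER BY price DESC LIMIT 3

Result:
id | name    | category  | price   | stock
---+---------+-----------+---------+------
2  | Knife   | Kitchen   | 1442.28 | 127  
1  | Stool   | Furniture | 1092.59 | NULL 
4  | Blender | Kitchen   | 1089.5  | NULL 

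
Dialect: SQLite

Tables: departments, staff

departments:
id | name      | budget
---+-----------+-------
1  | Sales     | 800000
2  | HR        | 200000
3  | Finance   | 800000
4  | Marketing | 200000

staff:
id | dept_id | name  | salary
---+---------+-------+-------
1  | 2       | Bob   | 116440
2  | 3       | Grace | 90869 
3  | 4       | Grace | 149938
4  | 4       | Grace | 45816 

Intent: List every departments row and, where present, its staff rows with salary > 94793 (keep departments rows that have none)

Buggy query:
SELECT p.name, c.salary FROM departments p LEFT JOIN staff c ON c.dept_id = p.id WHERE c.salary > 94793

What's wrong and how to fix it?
Bug: Filtering c.salary in WHERE discards the NULL rows produced by LEFT JOIN, turning it into an inner join

Fix: Put 'c.salary > 94793' in the JOIN's ON clause instead of WHERE

Corrected query:
SELECT p.name, c.salary FROM departments p LEFT JOIN staff c ON c.dept_id = p.id AND c.salary > 94793

Result:
name      | salary
----------+-------
Sales     | NULL  
HR        | 116440
Finance   | NULL  
Marketing | 149938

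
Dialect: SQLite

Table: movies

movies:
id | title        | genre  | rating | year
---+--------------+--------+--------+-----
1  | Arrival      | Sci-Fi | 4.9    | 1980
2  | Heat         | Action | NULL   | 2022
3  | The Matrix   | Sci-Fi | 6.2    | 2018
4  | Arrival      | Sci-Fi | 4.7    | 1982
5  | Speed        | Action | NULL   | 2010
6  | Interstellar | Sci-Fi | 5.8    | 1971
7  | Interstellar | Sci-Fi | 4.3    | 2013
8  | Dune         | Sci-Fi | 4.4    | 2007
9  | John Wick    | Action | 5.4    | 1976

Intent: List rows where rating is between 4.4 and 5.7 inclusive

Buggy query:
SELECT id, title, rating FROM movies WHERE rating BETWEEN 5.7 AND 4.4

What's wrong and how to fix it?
Bug: The bounds are reversed; BETWEEN a AND b requires a <= b to match anything

Fix: Write BETWEEN 4.4 AND 5.7

Corrected query:
SELECT id, title, rating FROM movies WHERE rating BETWEEN 4.4 AND 5.7

Result:
id | title     | rating
---+-----------+-------
1  | Arrival   | 4.9   
4  | Arrival   | 4.7   
8  | Dune      | 4.4   
9  | John Wick | 5.4   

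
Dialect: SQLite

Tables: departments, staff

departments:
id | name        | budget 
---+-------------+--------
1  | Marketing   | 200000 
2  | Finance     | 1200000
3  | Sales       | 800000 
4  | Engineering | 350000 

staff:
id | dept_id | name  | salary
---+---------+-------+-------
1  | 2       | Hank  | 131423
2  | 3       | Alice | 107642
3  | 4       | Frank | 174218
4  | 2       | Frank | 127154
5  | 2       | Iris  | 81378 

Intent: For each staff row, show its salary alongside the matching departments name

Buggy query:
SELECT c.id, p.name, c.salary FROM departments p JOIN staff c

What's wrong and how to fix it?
Bug: Missing join condition: each staff row is matched to all departments rows instead of just its own

Fix: Specify the join condition linking the foreign key to the parent id

Corrected query:
SELECT c.id, p.name, c.salary FROM departments p JOIN staff c ON c.dept_id = p.id

Result:
id | name        | salary
---+-------------+-------
1  | Finance     | 131423
2  | Sales       | 107642
3  | Engineering | 174218
4  | Finance     | 127154
5  | Finance     | 81378 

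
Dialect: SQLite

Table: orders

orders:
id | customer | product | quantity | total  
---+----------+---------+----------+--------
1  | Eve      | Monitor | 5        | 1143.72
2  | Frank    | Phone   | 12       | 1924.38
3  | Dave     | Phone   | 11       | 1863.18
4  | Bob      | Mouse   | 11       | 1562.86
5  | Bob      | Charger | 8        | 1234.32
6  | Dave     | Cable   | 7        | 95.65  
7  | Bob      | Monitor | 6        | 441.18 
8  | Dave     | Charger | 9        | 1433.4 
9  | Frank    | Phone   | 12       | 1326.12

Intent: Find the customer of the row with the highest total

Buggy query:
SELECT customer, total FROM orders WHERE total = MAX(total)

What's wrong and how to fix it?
Bug: MAX(total) is an aggregate and cannot be used directly in WHERE

Fix: Use a subquery: WHERE total = (SELECT MAX(total) FROM orders)

Corrected query:
SELECT customer, total FROM orders WHERE total = (SELECT MAX(total) FROM orders)

Result:
customer | total  
---------+--------
Frank    | 1924.38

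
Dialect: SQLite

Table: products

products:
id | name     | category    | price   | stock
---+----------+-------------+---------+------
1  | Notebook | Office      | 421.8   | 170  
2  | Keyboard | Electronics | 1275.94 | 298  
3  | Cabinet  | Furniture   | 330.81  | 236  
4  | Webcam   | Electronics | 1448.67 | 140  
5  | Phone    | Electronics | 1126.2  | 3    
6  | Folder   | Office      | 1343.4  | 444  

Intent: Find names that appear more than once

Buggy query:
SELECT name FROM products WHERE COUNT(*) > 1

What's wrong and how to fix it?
Bug: WHERE can't reference COUNT(*); aggregates are computed after WHERE

Fix: GROUP BY name, then filter groups with HAVING COUNT(*) > 1

Corrected query:
SELECT name FROM products GROUP BY name HAVING COUNT(*) > 1

Result:
(no rows)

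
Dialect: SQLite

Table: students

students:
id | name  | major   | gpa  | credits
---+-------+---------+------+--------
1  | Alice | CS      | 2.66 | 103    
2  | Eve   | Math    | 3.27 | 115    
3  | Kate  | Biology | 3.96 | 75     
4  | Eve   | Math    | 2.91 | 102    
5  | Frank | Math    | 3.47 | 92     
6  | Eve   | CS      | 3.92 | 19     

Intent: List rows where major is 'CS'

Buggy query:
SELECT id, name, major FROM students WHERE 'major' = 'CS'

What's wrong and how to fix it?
Bug: 'major' in single quotes is a string literal, not the column; the comparison is literal-vs-literal and never true

Fix: Reference the column as major without single quotes

Corrected query:
SELECT id, name, major FROM students WHERE major = 'CS'

Result:
id | name  | major
---+-------+------
1  | Alice | CS   
6  | Eve   | CS   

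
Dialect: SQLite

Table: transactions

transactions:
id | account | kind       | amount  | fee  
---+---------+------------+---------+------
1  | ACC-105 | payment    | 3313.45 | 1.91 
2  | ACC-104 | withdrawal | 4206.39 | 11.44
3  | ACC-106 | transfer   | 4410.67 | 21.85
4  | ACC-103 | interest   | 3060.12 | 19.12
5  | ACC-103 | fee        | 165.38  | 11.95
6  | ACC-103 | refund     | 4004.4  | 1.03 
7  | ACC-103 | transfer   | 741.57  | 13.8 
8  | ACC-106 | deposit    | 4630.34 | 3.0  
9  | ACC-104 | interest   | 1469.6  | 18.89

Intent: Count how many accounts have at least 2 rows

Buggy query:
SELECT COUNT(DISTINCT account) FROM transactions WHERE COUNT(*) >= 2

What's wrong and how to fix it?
Bug: WHERE filters individual rows, not groups, so a group-level COUNT is invalid there

Fix: Use a subquery that GROUPs and filters with HAVING, then count its rows

Corrected query:
SELECT COUNT(*) FROM (SELECT account FROM transactions GROUP BY account HAVING COUNT(*) >= 2)

Result:
COUNT(*)
--------
3       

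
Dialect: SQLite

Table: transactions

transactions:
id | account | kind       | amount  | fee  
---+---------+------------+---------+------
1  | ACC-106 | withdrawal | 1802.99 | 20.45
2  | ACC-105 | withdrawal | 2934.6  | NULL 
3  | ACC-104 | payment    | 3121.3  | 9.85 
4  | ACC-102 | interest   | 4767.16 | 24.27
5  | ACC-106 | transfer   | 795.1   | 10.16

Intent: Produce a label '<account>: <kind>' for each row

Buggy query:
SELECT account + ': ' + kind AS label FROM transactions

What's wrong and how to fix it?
Bug: SQLite uses || for string concatenation; + coerces text to numbers (yielding 0)

Fix: Replace + with || to concatenate text

Corrected query:
SELECT account || ': ' || kind AS label FROM transactions

Result:
label              
-------------------
ACC-106: withdrawal
ACC-105: withdrawal
ACC-104: payment   
ACC-102: interest  
ACC-106: transfer  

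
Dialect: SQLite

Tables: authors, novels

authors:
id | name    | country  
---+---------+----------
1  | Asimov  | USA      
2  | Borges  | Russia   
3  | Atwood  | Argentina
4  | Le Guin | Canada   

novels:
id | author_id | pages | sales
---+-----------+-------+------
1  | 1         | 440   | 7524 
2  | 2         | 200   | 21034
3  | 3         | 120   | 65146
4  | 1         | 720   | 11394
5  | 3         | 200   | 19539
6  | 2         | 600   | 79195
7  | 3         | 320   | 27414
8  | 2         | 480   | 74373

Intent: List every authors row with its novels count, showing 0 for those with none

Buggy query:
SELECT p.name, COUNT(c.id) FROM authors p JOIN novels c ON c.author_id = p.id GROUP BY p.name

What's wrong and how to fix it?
Bug: An inner join excludes parents with zero children

Fix: Use LEFT JOIN so parents without children still appear (COUNT(c.id) gives 0)

Corrected query:
SELECT p.name, COUNT(c.id) FROM authors p LEFT JOIN novels c ON c.author_id = p.id GROUP BY p.name

Result:
name    | COUNT(c.id)
--------+------------
Asimov  | 2          
Atwood  | 3          
Borges  | 3          
Le Guin | 0          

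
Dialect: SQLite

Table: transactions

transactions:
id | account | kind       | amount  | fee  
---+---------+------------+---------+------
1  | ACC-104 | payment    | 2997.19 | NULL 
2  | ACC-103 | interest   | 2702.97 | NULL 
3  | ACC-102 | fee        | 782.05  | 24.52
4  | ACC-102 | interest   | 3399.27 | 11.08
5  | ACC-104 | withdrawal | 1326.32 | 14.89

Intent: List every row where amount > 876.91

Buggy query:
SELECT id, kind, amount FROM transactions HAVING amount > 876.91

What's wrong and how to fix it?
Bug: HAVING filters the output of aggregation, but this query has no GROUP BY and no aggregate functions, so SQLite rejects it (HAVING clause on a non-aggregate query); the condition here is per row

Fix: Replace HAVING with WHERE since the condition applies to individual rows

Corrected query:
SELECT id, kind, amount FROM transactions WHERE amount > 876.91

Result:
id | kind       | amount 
---+------------+--------
1  | payment    | 2997.19
2  | interest   | 2702.97
4  | interest   | 3399.27
5  | withdrawal | 1326.32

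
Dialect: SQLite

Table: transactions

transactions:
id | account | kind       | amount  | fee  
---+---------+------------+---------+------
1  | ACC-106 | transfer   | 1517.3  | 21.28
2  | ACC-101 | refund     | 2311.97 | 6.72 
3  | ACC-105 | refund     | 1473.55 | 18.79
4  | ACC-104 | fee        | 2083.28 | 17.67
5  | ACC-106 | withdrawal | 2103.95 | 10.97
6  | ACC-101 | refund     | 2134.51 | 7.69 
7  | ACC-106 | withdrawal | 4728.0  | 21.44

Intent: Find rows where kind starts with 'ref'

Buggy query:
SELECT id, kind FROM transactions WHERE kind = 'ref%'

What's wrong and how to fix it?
Bug: Wildcards only work with LIKE; '=' treats '%' as a literal character

Fix: Replace '=' with LIKE so 'ref%' is treated as a pattern

Corrected query:
SELECT id, kind FROM transactions WHERE kind LIKE 'ref%'

Result:
id | kind  
---+-------
2  | refund
3  | refund
6  | refund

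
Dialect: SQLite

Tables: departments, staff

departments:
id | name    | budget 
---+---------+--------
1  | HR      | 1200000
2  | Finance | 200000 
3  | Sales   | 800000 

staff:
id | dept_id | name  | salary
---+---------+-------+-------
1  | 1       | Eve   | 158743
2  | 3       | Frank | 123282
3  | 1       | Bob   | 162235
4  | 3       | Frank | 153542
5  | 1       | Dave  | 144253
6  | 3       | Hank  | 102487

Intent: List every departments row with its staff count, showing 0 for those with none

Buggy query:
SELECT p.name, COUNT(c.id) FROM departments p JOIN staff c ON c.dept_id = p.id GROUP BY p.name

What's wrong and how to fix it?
Bug: INNER JOIN drops departments rows that have no matching staff rows

Fix: Switch to LEFT JOIN to retain unmatched parent rows

Corrected query:
SELECT p.name, COUNT(c.id) FROM departments p LEFT JOIN staff c ON c.dept_id = p.id GROUP BY p.name

Result:
name    | COUNT(c.id)
--------+------------
Finance | 0          
HR      | 3          
Sales   | 3          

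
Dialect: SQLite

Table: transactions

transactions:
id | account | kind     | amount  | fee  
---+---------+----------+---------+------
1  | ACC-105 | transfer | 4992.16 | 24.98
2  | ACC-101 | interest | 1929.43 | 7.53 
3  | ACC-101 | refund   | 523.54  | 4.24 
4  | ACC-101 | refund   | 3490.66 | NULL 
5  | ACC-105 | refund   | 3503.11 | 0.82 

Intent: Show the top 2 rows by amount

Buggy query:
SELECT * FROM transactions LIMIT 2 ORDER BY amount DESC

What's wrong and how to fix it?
Bug: ORDER BY cannot follow LIMIT; LIMIT is the final clause

Fix: Swap the clauses: ORDER BY first, then LIMIT

Corrected query:
SELECT * FROM transactions ORDER BY amount DESC LIMIT 2

Result:
id | account | kind     | amount  | fee  
---+---------+----------+---------+------
1  | ACC-105 | transfer | 4992.16 | 24.98
5  | ACC-105 | refund   | 3503.11 | 0.82 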